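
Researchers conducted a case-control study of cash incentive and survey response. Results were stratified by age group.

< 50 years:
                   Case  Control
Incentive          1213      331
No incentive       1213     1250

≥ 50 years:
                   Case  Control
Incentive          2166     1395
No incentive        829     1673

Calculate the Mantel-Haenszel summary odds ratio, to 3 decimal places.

3.355

OR_MH = Σ(aᵢdᵢ/nᵢ) / Σ(bᵢcᵢ/nᵢ), where nᵢ is the stratum total.
Stratum 1 (< 50 years): n = 4007; a·d/n = 1213·1250/4007 = 378.4003; b·c/n = 331·1213/4007 = 100.2004
Stratum 2 (≥ 50 years): n = 6063; a·d/n = 2166·1673/6063 = 597.6774; b·c/n = 1395·829/6063 = 190.7397
OR_MH = (378.4003 + 597.6774) / (100.2004 + 190.7397) = 976.0777 / 290.9401 = 3.35491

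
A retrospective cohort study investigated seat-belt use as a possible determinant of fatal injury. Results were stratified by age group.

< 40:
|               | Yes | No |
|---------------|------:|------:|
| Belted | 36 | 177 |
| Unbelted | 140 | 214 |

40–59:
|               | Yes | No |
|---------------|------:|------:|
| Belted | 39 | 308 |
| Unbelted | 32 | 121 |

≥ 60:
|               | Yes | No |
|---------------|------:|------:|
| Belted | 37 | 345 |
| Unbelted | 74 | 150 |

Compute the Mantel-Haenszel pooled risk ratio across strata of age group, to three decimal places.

0.396

RR_MH = Σ(aᵢ·n₀ᵢ/nᵢ) / Σ(cᵢ·n₁ᵢ/nᵢ), with n₁ᵢ = aᵢ+bᵢ (exposed), n₀ᵢ = cᵢ+dᵢ (unexposed), nᵢ = n₁ᵢ+n₀ᵢ.
Stratum 1 (< 40): n₁ = 213, n₀ = 354, n = 567; a·n₀/n = 36·354/567 = 22.4762; c·n₁/n = 140·213/567 = 52.5926
Stratum 2 (40–59): n₁ = 347, n₀ = 153, n = 500; a·n₀/n = 39·153/500 = 11.9340; c·n₁/n = 32·347/500 = 22.2080
Stratum 3 (≥ 60): n₁ = 382, n₀ = 224, n = 606; a·n₀/n = 37·224/606 = 13.6766; c·n₁/n = 74·382/606 = 46.6469
RR_MH = (22.4762 + 11.9340 + 13.6766) / (52.5926 + 22.2080 + 46.6469) = 48.0868 / 121.4475 = 0.39595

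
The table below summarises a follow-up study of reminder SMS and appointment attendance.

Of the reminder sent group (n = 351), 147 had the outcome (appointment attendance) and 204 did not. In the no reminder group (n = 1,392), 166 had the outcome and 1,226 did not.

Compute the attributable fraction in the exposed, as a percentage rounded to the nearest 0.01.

From the description: a = 147, b = 204, c = 166, d = 1226.
Risk in exposed = 147/351 = 0.41880; risk in unexposed = 166/1392 = 0.11925.
RR = 0.41880/0.11925 = 3.51189
AR% = (RR − 1)/RR × 100 = (3.51189 − 1)/3.51189 × 100 = 71.5253%

71.53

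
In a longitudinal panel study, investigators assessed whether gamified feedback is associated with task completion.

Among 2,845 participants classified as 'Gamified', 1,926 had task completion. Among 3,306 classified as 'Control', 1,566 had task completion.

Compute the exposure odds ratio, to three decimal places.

From the description: a = 1926, b = 919, c = 1566, d = 1740.
OR = (a·d)/(b·c) = (1926 × 1740) / (919 × 1566) = 3351240 / 1439154 = 2.32862
The odds of task completion are about 2.33 times as high in the gamified group.

2.329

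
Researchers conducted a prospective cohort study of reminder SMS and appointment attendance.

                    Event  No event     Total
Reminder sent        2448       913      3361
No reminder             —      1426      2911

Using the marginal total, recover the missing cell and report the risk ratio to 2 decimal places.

The missing cell is in the unexposed row: 2911 − 1426 = 1485.
So a = 2448, b = 913, c = 1485, d = 1426.
RR = [a/(a+b)] / [c/(c+d)] = (2448/3361) / (1485/2911) = 0.72835/0.51013 = 1.42777

1.43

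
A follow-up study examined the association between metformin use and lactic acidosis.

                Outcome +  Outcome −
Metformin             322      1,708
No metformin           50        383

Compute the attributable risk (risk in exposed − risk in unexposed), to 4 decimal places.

0.0431

Cells: a = 322, b = 1708, c = 50, d = 383.
Risk in exposed = 322/2030 = 0.158621; risk in unexposed = 50/433 = 0.115473.
Risk difference = 0.158621 − 0.115473 = 0.043147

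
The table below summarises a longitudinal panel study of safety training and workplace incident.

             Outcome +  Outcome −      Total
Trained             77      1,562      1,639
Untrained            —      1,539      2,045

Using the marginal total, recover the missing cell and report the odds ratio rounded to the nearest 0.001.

0.150

The missing cell is in the unexposed row: 2045 − 1539 = 506.
So a = 77, b = 1562, c = 506, d = 1539.
OR = (a·d)/(b·c) = (77 × 1539) / (1562 × 506) = 118503 / 790372 = 0.14993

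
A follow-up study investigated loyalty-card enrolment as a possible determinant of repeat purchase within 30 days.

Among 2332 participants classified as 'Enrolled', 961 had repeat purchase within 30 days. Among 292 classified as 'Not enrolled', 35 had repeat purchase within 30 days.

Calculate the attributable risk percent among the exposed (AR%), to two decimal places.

70.91

From the description: a = 961, b = 1371, c = 35, d = 257.
Risk in exposed = 961/2332 = 0.41209; risk in unexposed = 35/292 = 0.11986.
RR = 0.41209/0.11986 = 3.43803
AR% = (RR − 1)/RR × 100 = (3.43803 − 1)/3.43803 × 100 = 70.9136%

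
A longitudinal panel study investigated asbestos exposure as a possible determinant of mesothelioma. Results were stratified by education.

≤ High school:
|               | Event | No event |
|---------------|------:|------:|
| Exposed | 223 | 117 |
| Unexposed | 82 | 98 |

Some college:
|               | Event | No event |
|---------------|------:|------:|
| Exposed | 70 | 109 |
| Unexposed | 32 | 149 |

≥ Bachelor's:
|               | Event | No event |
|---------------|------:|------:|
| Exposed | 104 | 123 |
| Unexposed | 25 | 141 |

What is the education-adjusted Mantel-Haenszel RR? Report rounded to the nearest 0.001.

RR_MH = Σ(aᵢ·n₀ᵢ/nᵢ) / Σ(cᵢ·n₁ᵢ/nᵢ), with n₁ᵢ = aᵢ+bᵢ (exposed), n₀ᵢ = cᵢ+dᵢ (unexposed), nᵢ = n₁ᵢ+n₀ᵢ.
Stratum 1 (≤ High school): n₁ = 340, n₀ = 180, n = 520; a·n₀/n = 223·180/520 = 77.1923; c·n₁/n = 82·340/520 = 53.6154
Stratum 2 (Some college): n₁ = 179, n₀ = 181, n = 360; a·n₀/n = 70·181/360 = 35.1944; c·n₁/n = 32·179/360 = 15.9111
Stratum 3 (≥ Bachelor's): n₁ = 227, n₀ = 166, n = 393; a·n₀/n = 104·166/393 = 43.9288; c·n₁/n = 25·227/393 = 14.4402
RR_MH = (77.1923 + 35.1944 + 43.9288) / (53.6154 + 15.9111 + 14.4402) = 156.3155 / 83.9667 = 1.86164

1.862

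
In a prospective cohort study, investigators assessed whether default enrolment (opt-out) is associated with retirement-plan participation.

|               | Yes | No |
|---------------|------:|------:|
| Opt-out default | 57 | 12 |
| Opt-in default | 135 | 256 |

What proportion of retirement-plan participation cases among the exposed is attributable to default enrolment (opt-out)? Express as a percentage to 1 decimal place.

58.2

Cells: a = 57, b = 12, c = 135, d = 256.
Risk in exposed = 57/69 = 0.82609; risk in unexposed = 135/391 = 0.34527.
RR = 0.82609/0.34527 = 2.39259
AR% = (RR − 1)/RR × 100 = (2.39259 − 1)/2.39259 × 100 = 58.2043%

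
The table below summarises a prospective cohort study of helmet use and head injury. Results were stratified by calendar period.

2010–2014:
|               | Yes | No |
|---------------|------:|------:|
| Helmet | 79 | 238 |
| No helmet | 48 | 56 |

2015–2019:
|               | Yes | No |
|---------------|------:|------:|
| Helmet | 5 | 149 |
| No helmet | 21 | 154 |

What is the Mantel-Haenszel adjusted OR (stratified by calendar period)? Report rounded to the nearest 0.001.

0.351

OR_MH = Σ(aᵢdᵢ/nᵢ) / Σ(bᵢcᵢ/nᵢ), where nᵢ is the stratum total.
Stratum 1 (2010–2014): n = 421; a·d/n = 79·56/421 = 10.5083; b·c/n = 238·48/421 = 27.1354
Stratum 2 (2015–2019): n = 329; a·d/n = 5·154/329 = 2.3404; b·c/n = 149·21/329 = 9.5106
OR_MH = (10.5083 + 2.3404) / (27.1354 + 9.5106) = 12.8487 / 36.6460 = 0.35062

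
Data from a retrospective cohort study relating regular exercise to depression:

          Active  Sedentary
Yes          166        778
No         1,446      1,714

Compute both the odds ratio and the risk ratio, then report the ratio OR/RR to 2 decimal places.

0.77

Reading the table with exposure as columns: a = 166 (Active, case), b = 1446 (Active, non-case), c = 778 (Sedentary, case), d = 1714.
OR = (166·1714)/(1446·778) = 284524/1124988 = 0.25291
Risk in exposed = 166/1612 = 0.10298; risk in unexposed = 778/2492 = 0.31220; RR = 0.32985
OR/RR = 0.25291 / 0.32985 = 0.76676
The outcome is not rare, so the OR lies further from 1 than the RR.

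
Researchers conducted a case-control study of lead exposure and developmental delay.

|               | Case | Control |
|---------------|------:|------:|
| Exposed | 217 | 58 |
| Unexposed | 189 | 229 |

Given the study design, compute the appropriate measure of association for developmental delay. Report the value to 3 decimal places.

Cells: a = 217, b = 58, c = 189, d = 229.
This is a case-control study: participants were sampled on outcome status, so risks in the source population cannot be estimated directly — relative risk is not valid here. The odds ratio is the appropriate measure.
OR = (a·d)/(b·c) = (217 × 229) / (58 × 189) = 49693 / 10962 = 4.53321

4.533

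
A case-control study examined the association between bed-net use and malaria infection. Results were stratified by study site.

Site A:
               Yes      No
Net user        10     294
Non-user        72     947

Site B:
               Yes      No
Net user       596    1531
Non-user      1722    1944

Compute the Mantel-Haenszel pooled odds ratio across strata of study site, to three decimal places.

OR_MH = Σ(aᵢdᵢ/nᵢ) / Σ(bᵢcᵢ/nᵢ), where nᵢ is the stratum total.
Stratum 1 (Site A): n = 1323; a·d/n = 10·947/1323 = 7.1580; b·c/n = 294·72/1323 = 16.0000
Stratum 2 (Site B): n = 5793; a·d/n = 596·1944/5793 = 200.0041; b·c/n = 1531·1722/5793 = 455.0979
OR_MH = (7.1580 + 200.0041) / (16.0000 + 455.0979) = 207.1621 / 471.0979 = 0.43974

0.440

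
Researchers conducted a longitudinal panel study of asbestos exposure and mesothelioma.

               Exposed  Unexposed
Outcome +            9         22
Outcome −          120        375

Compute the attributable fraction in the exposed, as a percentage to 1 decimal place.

20.6

Reading the table with exposure as columns: a = 9 (Exposed, case), b = 120 (Exposed, non-case), c = 22 (Unexposed, case), d = 375.
Risk in exposed = 9/129 = 0.06977; risk in unexposed = 22/397 = 0.05542.
RR = 0.06977/0.05542 = 1.25899
AR% = (RR − 1)/RR × 100 = (1.25899 − 1)/1.25899 × 100 = 20.5709%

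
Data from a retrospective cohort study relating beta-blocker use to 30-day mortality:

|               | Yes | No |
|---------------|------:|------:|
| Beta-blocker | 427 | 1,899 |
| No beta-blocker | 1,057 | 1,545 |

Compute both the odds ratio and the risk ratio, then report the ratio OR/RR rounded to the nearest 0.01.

0.73

Cells: a = 427, b = 1899, c = 1057, d = 1545.
OR = (427·1545)/(1899·1057) = 659715/2007243 = 0.32867
Risk in exposed = 427/2326 = 0.18358; risk in unexposed = 1057/2602 = 0.40623; RR = 0.45191
OR/RR = 0.32867 / 0.45191 = 0.72729
The outcome is not rare, so the OR lies further from 1 than the RR.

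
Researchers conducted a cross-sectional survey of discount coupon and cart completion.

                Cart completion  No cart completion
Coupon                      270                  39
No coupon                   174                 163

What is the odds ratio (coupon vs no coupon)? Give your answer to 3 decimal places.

Cells: a = 270, b = 39, c = 174, d = 163.
OR = (a·d)/(b·c) = (270 × 163) / (39 × 174) = 44010 / 6786 = 6.48541
The odds of cart completion are about 6.49 times as high in the coupon group.

6.485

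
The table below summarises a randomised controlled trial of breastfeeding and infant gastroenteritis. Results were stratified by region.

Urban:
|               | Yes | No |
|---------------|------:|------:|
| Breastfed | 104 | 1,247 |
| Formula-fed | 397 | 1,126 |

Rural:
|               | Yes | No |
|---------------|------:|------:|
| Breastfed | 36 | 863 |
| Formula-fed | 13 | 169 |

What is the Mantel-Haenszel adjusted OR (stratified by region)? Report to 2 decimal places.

OR_MH = Σ(aᵢdᵢ/nᵢ) / Σ(bᵢcᵢ/nᵢ), where nᵢ is the stratum total.
Stratum 1 (Urban): n = 2874; a·d/n = 104·1126/2874 = 40.7460; b·c/n = 1247·397/2874 = 172.2543
Stratum 2 (Rural): n = 1081; a·d/n = 36·169/1081 = 5.6281; b·c/n = 863·13/1081 = 10.3784
OR_MH = (40.7460 + 5.6281) / (172.2543 + 10.3784) = 46.3741 / 182.6327 = 0.25392

0.25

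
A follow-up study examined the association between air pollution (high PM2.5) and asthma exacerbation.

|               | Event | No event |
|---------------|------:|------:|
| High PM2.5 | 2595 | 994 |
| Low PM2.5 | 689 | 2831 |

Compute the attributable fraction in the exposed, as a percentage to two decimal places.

72.93

Cells: a = 2595, b = 994, c = 689, d = 2831.
Risk in exposed = 2595/3589 = 0.72304; risk in unexposed = 689/3520 = 0.19574.
RR = 0.72304/0.19574 = 3.69392
AR% = (RR − 1)/RR × 100 = (3.69392 − 1)/3.69392 × 100 = 72.9285%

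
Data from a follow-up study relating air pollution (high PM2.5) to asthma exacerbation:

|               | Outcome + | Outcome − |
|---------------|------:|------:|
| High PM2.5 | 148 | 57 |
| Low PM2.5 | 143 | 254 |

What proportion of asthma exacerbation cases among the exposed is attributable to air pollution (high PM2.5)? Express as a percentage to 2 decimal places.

50.11

Cells: a = 148, b = 57, c = 143, d = 254.
Risk in exposed = 148/205 = 0.72195; risk in unexposed = 143/397 = 0.36020.
RR = 0.72195/0.36020 = 2.00430
AR% = (RR − 1)/RR × 100 = (2.00430 − 1)/2.00430 × 100 = 50.1072%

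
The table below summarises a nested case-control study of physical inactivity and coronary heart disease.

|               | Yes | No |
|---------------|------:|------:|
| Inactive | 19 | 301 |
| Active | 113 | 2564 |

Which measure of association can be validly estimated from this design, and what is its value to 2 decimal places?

1.43

Cells: a = 19, b = 301, c = 113, d = 2564.
This is a nested case-control study: participants were sampled on outcome status, so risks in the source population cannot be estimated directly — relative risk is not valid here. The odds ratio is the appropriate measure.
OR = (a·d)/(b·c) = (19 × 2564) / (301 × 113) = 48716 / 34013 = 1.43228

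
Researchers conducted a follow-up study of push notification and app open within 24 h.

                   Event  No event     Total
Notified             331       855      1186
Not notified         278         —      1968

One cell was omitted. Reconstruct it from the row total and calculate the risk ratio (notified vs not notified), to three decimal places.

The missing cell is in the unexposed row: 1968 − 278 = 1690.
So a = 331, b = 855, c = 278, d = 1690.
RR = [a/(a+b)] / [c/(c+d)] = (331/1186) / (278/1968) = 0.27909/0.14126 = 1.97571

1.976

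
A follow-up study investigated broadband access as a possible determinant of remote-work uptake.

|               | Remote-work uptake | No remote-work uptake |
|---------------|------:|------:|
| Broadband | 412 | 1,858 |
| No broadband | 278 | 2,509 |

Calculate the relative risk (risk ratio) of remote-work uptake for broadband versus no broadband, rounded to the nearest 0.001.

Cells: a = 412, b = 1858, c = 278, d = 2509.
Risk in exposed = 412/2270 = 0.18150; risk in unexposed = 278/2787 = 0.09975.
RR = 0.18150 / 0.09975 = 1.81955
The risk among the exposed is 1.82 times that among the unexposed.

1.820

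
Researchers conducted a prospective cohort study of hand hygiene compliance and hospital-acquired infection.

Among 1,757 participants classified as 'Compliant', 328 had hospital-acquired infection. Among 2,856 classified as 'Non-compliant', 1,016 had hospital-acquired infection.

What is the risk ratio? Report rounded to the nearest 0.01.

0.52

From the description: a = 328, b = 1429, c = 1016, d = 1840.
Risk in exposed = 328/1757 = 0.18668; risk in unexposed = 1016/2856 = 0.35574.
RR = 0.18668 / 0.35574 = 0.52477
The risk is 48% lower among the exposed than among the unexposed.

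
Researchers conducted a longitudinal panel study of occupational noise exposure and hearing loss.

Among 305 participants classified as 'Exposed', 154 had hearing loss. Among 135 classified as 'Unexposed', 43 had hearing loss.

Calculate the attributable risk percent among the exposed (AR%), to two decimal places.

From the description: a = 154, b = 151, c = 43, d = 92.
Risk in exposed = 154/305 = 0.50492; risk in unexposed = 43/135 = 0.31852.
RR = 0.50492/0.31852 = 1.58521
AR% = (RR − 1)/RR × 100 = (1.58521 − 1)/1.58521 × 100 = 36.9168%

36.92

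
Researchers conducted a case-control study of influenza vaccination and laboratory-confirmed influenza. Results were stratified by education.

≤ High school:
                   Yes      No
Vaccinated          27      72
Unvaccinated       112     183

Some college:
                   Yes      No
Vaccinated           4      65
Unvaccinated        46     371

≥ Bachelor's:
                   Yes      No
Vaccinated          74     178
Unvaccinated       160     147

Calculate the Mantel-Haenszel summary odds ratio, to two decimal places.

OR_MH = Σ(aᵢdᵢ/nᵢ) / Σ(bᵢcᵢ/nᵢ), where nᵢ is the stratum total.
Stratum 1 (≤ High school): n = 394; a·d/n = 27·183/394 = 12.5406; b·c/n = 72·112/394 = 20.4670
Stratum 2 (Some college): n = 486; a·d/n = 4·371/486 = 3.0535; b·c/n = 65·46/486 = 6.1523
Stratum 3 (≥ Bachelor's): n = 559; a·d/n = 74·147/559 = 19.4597; b·c/n = 178·160/559 = 50.9481
OR_MH = (12.5406 + 3.0535 + 19.4597) / (20.4670 + 6.1523 + 50.9481) = 35.0539 / 77.5674 = 0.45191

0.45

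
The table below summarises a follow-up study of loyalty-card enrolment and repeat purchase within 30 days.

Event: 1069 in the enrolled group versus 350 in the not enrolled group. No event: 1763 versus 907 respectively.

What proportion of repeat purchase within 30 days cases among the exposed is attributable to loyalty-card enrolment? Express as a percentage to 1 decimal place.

26.2

From the description: a = 1069, b = 1763, c = 350, d = 907.
Risk in exposed = 1069/2832 = 0.37747; risk in unexposed = 350/1257 = 0.27844.
RR = 0.37747/0.27844 = 1.35566
AR% = (RR − 1)/RR × 100 = (1.35566 − 1)/1.35566 × 100 = 26.2353%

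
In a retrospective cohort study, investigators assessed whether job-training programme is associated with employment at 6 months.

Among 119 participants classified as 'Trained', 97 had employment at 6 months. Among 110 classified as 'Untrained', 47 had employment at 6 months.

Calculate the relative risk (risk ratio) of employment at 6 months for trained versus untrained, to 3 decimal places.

From the description: a = 97, b = 22, c = 47, d = 63.
Risk in exposed = 97/119 = 0.81513; risk in unexposed = 47/110 = 0.42727.
RR = 0.81513 / 0.42727 = 1.90774
The risk among the exposed is 1.91 times that among the unexposed.

1.908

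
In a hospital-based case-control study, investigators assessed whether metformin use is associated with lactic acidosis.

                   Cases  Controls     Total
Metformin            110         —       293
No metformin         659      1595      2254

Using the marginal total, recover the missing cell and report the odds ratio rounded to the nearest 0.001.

The missing cell is in the exposed row: 293 − 110 = 183.
So a = 110, b = 183, c = 659, d = 1595.
OR = (a·d)/(b·c) = (110 × 1595) / (183 × 659) = 175450 / 120597 = 1.45485

1.455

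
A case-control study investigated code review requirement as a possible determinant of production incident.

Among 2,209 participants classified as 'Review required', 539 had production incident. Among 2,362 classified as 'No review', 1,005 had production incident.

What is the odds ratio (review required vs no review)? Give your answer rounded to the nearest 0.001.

0.436

From the description: a = 539, b = 1670, c = 1005, d = 1357.
OR = (a·d)/(b·c) = (539 × 1357) / (1670 × 1005) = 731423 / 1678350 = 0.43580
Exposure is associated with lower odds of production incident (OR = 0.44 < 1).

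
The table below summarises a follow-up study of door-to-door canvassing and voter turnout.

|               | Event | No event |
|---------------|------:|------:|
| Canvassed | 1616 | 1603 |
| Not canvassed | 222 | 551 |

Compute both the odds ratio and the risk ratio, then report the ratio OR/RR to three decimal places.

Cells: a = 1616, b = 1603, c = 222, d = 551.
OR = (1616·551)/(1603·222) = 890416/355866 = 2.50211
Risk in exposed = 1616/3219 = 0.50202; risk in unexposed = 222/773 = 0.28719; RR = 1.74802
OR/RR = 2.50211 / 1.74802 = 1.43140
The outcome is not rare, so the OR lies further from 1 than the RR.

1.431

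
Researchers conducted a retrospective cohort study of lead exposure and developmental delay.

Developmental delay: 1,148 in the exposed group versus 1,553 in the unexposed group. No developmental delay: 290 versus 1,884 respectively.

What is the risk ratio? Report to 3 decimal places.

From the description: a = 1148, b = 290, c = 1553, d = 1884.
Risk in exposed = 1148/1438 = 0.79833; risk in unexposed = 1553/3437 = 0.45185.
RR = 0.79833 / 0.45185 = 1.76682
The risk among the exposed is 1.77 times that among the unexposed.

1.767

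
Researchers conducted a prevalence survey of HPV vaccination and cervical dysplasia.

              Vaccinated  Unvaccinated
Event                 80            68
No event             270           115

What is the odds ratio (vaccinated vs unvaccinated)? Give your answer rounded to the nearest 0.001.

0.501

Reading the table with exposure as columns: a = 80 (Vaccinated, case), b = 270 (Vaccinated, non-case), c = 68 (Unvaccinated, case), d = 115.
OR = (a·d)/(b·c) = (80 × 115) / (270 × 68) = 9200 / 18360 = 0.50109
Exposure is associated with lower odds of cervical dysplasia (OR = 0.50 < 1).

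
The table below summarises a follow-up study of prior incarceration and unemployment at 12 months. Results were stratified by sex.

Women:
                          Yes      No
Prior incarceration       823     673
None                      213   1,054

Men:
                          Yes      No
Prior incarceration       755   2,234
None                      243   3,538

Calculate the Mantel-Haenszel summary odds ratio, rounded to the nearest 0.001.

OR_MH = Σ(aᵢdᵢ/nᵢ) / Σ(bᵢcᵢ/nᵢ), where nᵢ is the stratum total.
Stratum 1 (Women): n = 2763; a·d/n = 823·1054/2763 = 313.9493; b·c/n = 673·213/2763 = 51.8817
Stratum 2 (Men): n = 6770; a·d/n = 755·3538/6770 = 394.5628; b·c/n = 2234·243/6770 = 80.1864
OR_MH = (313.9493 + 394.5628) / (51.8817 + 80.1864) = 708.5121 / 132.0681 = 5.36475

5.365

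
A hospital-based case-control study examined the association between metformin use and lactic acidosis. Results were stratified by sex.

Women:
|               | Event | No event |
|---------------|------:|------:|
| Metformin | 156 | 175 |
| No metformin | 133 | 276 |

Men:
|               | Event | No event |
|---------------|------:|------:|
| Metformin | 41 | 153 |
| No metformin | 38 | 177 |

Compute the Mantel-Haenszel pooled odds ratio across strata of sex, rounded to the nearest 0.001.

1.663

OR_MH = Σ(aᵢdᵢ/nᵢ) / Σ(bᵢcᵢ/nᵢ), where nᵢ is the stratum total.
Stratum 1 (Women): n = 740; a·d/n = 156·276/740 = 58.1838; b·c/n = 175·133/740 = 31.4527
Stratum 2 (Men): n = 409; a·d/n = 41·177/409 = 17.7433; b·c/n = 153·38/409 = 14.2152
OR_MH = (58.1838 + 17.7433) / (31.4527 + 14.2152) = 75.9271 / 45.6679 = 1.66259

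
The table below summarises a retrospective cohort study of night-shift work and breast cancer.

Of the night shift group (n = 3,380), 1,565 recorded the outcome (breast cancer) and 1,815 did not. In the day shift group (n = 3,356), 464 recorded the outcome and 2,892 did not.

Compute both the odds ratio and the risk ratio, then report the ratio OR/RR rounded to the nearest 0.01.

From the description: a = 1565, b = 1815, c = 464, d = 2892.
OR = (1565·2892)/(1815·464) = 4525980/842160 = 5.37425
Risk in exposed = 1565/3380 = 0.46302; risk in unexposed = 464/3356 = 0.13826; RR = 3.34890
OR/RR = 5.37425 / 3.34890 = 1.60478
The outcome is not rare, so the OR lies further from 1 than the RR.

1.60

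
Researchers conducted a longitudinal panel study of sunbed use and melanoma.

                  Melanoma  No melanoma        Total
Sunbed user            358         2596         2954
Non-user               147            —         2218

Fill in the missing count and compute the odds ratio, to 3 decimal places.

The missing cell is in the unexposed row: 2218 − 147 = 2071.
So a = 358, b = 2596, c = 147, d = 2071.
OR = (a·d)/(b·c) = (358 × 2071) / (2596 × 147) = 741418 / 381612 = 1.94286

1.943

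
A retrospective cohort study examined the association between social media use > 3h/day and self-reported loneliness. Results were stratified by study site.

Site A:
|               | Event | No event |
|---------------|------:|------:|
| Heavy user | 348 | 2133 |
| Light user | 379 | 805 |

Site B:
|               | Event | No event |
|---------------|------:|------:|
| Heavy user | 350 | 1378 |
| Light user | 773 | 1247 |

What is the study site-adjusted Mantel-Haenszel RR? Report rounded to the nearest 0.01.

0.49

RR_MH = Σ(aᵢ·n₀ᵢ/nᵢ) / Σ(cᵢ·n₁ᵢ/nᵢ), with n₁ᵢ = aᵢ+bᵢ (exposed), n₀ᵢ = cᵢ+dᵢ (unexposed), nᵢ = n₁ᵢ+n₀ᵢ.
Stratum 1 (Site A): n₁ = 2481, n₀ = 1184, n = 3665; a·n₀/n = 348·1184/3665 = 112.4235; c·n₁/n = 379·2481/3665 = 256.5618
Stratum 2 (Site B): n₁ = 1728, n₀ = 2020, n = 3748; a·n₀/n = 350·2020/3748 = 188.6339; c·n₁/n = 773·1728/3748 = 356.3885
RR_MH = (112.4235 + 188.6339) / (256.5618 + 356.3885) = 301.0574 / 612.9503 = 0.49116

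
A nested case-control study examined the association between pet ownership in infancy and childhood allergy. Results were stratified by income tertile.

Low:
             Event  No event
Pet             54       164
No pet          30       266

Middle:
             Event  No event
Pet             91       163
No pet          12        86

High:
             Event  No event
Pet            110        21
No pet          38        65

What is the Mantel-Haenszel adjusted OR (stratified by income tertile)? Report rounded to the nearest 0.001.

4.355

OR_MH = Σ(aᵢdᵢ/nᵢ) / Σ(bᵢcᵢ/nᵢ), where nᵢ is the stratum total.
Stratum 1 (Low): n = 514; a·d/n = 54·266/514 = 27.9455; b·c/n = 164·30/514 = 9.5720
Stratum 2 (Middle): n = 352; a·d/n = 91·86/352 = 22.2330; b·c/n = 163·12/352 = 5.5568
Stratum 3 (High): n = 234; a·d/n = 110·65/234 = 30.5556; b·c/n = 21·38/234 = 3.4103
OR_MH = (27.9455 + 22.2330 + 30.5556) / (9.5720 + 5.5568 + 3.4103) = 80.7340 / 18.5391 = 4.35481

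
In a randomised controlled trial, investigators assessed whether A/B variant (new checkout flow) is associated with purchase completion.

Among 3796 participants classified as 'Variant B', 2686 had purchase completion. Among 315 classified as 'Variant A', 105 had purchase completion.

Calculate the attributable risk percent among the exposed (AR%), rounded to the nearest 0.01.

From the description: a = 2686, b = 1110, c = 105, d = 210.
Risk in exposed = 2686/3796 = 0.70759; risk in unexposed = 105/315 = 0.33333.
RR = 0.70759/0.33333 = 2.12276
AR% = (RR − 1)/RR × 100 = (2.12276 − 1)/2.12276 × 100 = 52.8915%

52.89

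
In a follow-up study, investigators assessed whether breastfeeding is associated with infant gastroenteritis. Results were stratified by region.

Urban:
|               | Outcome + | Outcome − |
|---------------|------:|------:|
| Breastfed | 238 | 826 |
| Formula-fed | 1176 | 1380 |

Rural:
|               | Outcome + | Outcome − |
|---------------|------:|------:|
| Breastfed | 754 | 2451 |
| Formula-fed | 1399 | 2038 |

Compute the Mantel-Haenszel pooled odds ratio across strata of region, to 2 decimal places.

OR_MH = Σ(aᵢdᵢ/nᵢ) / Σ(bᵢcᵢ/nᵢ), where nᵢ is the stratum total.
Stratum 1 (Urban): n = 3620; a·d/n = 238·1380/3620 = 90.7293; b·c/n = 826·1176/3620 = 268.3359
Stratum 2 (Rural): n = 6642; a·d/n = 754·2038/6642 = 231.3538; b·c/n = 2451·1399/6642 = 516.2525
OR_MH = (90.7293 + 231.3538) / (268.3359 + 516.2525) = 322.0831 / 784.5884 = 0.41051

0.41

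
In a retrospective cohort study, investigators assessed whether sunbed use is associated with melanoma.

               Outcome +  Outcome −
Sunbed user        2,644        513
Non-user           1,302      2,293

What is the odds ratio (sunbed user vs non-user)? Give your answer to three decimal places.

9.077

Cells: a = 2644, b = 513, c = 1302, d = 2293.
OR = (a·d)/(b·c) = (2644 × 2293) / (513 × 1302) = 6062692 / 667926 = 9.07689
The odds of melanoma are about 9.08 times as high in the sunbed user group.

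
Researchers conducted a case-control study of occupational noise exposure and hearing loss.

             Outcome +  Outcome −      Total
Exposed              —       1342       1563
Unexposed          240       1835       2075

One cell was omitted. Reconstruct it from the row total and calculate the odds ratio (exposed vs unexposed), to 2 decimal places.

1.26

The missing cell is in the exposed row: 1563 − 1342 = 221.
So a = 221, b = 1342, c = 240, d = 1835.
OR = (a·d)/(b·c) = (221 × 1835) / (1342 × 240) = 405535 / 322080 = 1.25911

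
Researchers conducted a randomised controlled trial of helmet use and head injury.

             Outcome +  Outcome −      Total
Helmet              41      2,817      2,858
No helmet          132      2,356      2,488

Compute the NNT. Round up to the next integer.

Risk in treated group = 41/2858 = 0.01435; risk in control = 132/2488 = 0.05305.
Absolute risk reduction = 0.05305 − 0.01435 = 0.03871
NNT = 1 / ARR = 1 / 0.03871 = 25.834 → round up → 26

26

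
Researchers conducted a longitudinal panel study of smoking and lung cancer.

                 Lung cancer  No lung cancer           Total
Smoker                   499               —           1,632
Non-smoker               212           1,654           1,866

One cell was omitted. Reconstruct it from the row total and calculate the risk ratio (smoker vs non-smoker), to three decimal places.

2.691

The missing cell is in the exposed row: 1632 − 499 = 1133.
So a = 499, b = 1133, c = 212, d = 1654.
RR = [a/(a+b)] / [c/(c+d)] = (499/1632) / (212/1866) = 0.30576/0.11361 = 2.69126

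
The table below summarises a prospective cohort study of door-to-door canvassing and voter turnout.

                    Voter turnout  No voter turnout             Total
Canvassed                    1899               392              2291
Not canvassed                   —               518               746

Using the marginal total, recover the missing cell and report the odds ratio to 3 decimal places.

11.006

The missing cell is in the unexposed row: 746 − 518 = 228.
So a = 1899, b = 392, c = 228, d = 518.
OR = (a·d)/(b·c) = (1899 × 518) / (392 × 228) = 983682 / 89376 = 11.00611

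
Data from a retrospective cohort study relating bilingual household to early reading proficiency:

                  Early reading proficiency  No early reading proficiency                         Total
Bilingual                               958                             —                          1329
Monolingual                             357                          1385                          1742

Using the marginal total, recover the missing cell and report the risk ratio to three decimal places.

The missing cell is in the exposed row: 1329 − 958 = 371.
So a = 958, b = 371, c = 357, d = 1385.
RR = [a/(a+b)] / [c/(c+d)] = (958/1329) / (357/1742) = 0.72084/0.20494 = 3.51739

3.517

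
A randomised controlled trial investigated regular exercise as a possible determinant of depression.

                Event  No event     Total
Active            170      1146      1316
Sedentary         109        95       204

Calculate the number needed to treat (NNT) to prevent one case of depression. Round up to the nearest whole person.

3

Risk in treated group = 170/1316 = 0.12918; risk in control = 109/204 = 0.53431.
Absolute risk reduction = 0.53431 − 0.12918 = 0.40513
NNT = 1 / ARR = 1 / 0.40513 = 2.468 → round up → 3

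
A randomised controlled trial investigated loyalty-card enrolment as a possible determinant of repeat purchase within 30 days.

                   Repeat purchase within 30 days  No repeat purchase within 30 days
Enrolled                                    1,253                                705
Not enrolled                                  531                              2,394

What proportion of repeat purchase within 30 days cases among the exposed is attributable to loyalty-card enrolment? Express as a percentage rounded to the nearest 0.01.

Cells: a = 1253, b = 705, c = 531, d = 2394.
Risk in exposed = 1253/1958 = 0.63994; risk in unexposed = 531/2925 = 0.18154.
RR = 0.63994/0.18154 = 3.52509
AR% = (RR − 1)/RR × 100 = (3.52509 − 1)/3.52509 × 100 = 71.6319%

71.63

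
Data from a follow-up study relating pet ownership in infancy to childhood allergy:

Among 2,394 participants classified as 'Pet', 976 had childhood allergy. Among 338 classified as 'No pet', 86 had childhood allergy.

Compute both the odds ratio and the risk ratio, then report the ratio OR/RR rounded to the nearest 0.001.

1.259

From the description: a = 976, b = 1418, c = 86, d = 252.
OR = (976·252)/(1418·86) = 245952/121948 = 2.01686
Risk in exposed = 976/2394 = 0.40769; risk in unexposed = 86/338 = 0.25444; RR = 1.60230
OR/RR = 2.01686 / 1.60230 = 1.25873
The outcome is not rare, so the OR lies further from 1 than the RR.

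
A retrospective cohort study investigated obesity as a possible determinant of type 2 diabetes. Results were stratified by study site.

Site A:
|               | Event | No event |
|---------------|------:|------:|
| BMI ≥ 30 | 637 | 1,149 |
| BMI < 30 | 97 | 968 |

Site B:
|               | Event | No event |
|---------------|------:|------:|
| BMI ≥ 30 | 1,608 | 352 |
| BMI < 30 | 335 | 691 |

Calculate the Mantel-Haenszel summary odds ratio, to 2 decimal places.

OR_MH = Σ(aᵢdᵢ/nᵢ) / Σ(bᵢcᵢ/nᵢ), where nᵢ is the stratum total.
Stratum 1 (Site A): n = 2851; a·d/n = 637·968/2851 = 216.2806; b·c/n = 1149·97/2851 = 39.0926
Stratum 2 (Site B): n = 2986; a·d/n = 1608·691/2986 = 372.1125; b·c/n = 352·335/2986 = 39.4910
OR_MH = (216.2806 + 372.1125) / (39.0926 + 39.4910) = 588.3931 / 78.5836 = 7.48748

7.49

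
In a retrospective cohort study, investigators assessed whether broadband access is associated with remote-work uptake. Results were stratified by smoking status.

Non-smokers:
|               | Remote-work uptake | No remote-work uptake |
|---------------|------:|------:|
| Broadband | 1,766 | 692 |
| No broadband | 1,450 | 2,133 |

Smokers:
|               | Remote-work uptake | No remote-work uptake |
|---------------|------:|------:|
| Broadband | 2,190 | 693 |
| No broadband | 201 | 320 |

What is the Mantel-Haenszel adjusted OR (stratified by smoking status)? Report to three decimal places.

OR_MH = Σ(aᵢdᵢ/nᵢ) / Σ(bᵢcᵢ/nᵢ), where nᵢ is the stratum total.
Stratum 1 (Non-smokers): n = 6041; a·d/n = 1766·2133/6041 = 623.5521; b·c/n = 692·1450/6041 = 166.0983
Stratum 2 (Smokers): n = 3404; a·d/n = 2190·320/3404 = 205.8754; b·c/n = 693·201/3404 = 40.9204
OR_MH = (623.5521 + 205.8754) / (166.0983 + 40.9204) = 829.4275 / 207.0187 = 4.00653

4.007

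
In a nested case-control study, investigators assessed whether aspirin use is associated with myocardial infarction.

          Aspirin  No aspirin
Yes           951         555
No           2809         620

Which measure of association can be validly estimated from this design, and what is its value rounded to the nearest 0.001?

0.378

Reading the table with exposure as columns: a = 951 (Aspirin, case), b = 2809 (Aspirin, non-case), c = 555 (No aspirin, case), d = 620.
This is a nested case-control study: participants were sampled on outcome status, so risks in the source population cannot be estimated directly — relative risk is not valid here. The odds ratio is the appropriate measure.
OR = (a·d)/(b·c) = (951 × 620) / (2809 × 555) = 589620 / 1558995 = 0.37821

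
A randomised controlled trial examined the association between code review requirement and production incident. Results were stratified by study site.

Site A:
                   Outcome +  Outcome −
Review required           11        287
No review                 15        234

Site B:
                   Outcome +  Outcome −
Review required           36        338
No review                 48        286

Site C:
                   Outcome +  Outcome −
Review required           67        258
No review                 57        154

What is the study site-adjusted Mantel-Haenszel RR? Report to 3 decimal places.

0.710

RR_MH = Σ(aᵢ·n₀ᵢ/nᵢ) / Σ(cᵢ·n₁ᵢ/nᵢ), with n₁ᵢ = aᵢ+bᵢ (exposed), n₀ᵢ = cᵢ+dᵢ (unexposed), nᵢ = n₁ᵢ+n₀ᵢ.
Stratum 1 (Site A): n₁ = 298, n₀ = 249, n = 547; a·n₀/n = 11·249/547 = 5.0073; c·n₁/n = 15·298/547 = 8.1718
Stratum 2 (Site B): n₁ = 374, n₀ = 334, n = 708; a·n₀/n = 36·334/708 = 16.9831; c·n₁/n = 48·374/708 = 25.3559
Stratum 3 (Site C): n₁ = 325, n₀ = 211, n = 536; a·n₀/n = 67·211/536 = 26.3750; c·n₁/n = 57·325/536 = 34.5616
RR_MH = (5.0073 + 16.9831 + 26.3750) / (8.1718 + 25.3559 + 34.5616) = 48.3654 / 68.0893 = 0.71032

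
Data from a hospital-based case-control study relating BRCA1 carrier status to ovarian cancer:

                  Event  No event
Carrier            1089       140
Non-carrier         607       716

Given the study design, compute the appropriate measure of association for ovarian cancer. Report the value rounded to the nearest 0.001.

Cells: a = 1089, b = 140, c = 607, d = 716.
This is a hospital-based case-control study: participants were sampled on outcome status, so risks in the source population cannot be estimated directly — relative risk is not valid here. The odds ratio is the appropriate measure.
OR = (a·d)/(b·c) = (1089 × 716) / (140 × 607) = 779724 / 84980 = 9.17538

9.175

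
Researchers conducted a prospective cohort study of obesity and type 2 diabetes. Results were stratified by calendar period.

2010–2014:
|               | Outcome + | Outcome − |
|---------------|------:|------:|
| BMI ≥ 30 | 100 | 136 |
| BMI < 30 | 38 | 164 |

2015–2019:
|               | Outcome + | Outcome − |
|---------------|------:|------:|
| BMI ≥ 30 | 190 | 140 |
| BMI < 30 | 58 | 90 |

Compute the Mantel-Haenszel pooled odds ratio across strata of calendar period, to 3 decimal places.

2.543

OR_MH = Σ(aᵢdᵢ/nᵢ) / Σ(bᵢcᵢ/nᵢ), where nᵢ is the stratum total.
Stratum 1 (2010–2014): n = 438; a·d/n = 100·164/438 = 37.4429; b·c/n = 136·38/438 = 11.7991
Stratum 2 (2015–2019): n = 478; a·d/n = 190·90/478 = 35.7741; b·c/n = 140·58/478 = 16.9874
OR_MH = (37.4429 + 35.7741) / (11.7991 + 16.9874) = 73.2170 / 28.7865 = 2.54345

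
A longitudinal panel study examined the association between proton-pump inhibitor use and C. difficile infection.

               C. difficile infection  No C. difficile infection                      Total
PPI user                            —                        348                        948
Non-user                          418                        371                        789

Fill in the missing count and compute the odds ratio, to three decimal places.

The missing cell is in the exposed row: 948 − 348 = 600.
So a = 600, b = 348, c = 418, d = 371.
OR = (a·d)/(b·c) = (600 × 371) / (348 × 418) = 222600 / 145464 = 1.53028

1.530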